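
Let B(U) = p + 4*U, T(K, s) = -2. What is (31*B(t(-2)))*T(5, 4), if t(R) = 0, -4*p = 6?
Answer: 93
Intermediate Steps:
p = -3/2 (p = -¼*6 = -3/2 ≈ -1.5000)
B(U) = -3/2 + 4*U
(31*B(t(-2)))*T(5, 4) = (31*(-3/2 + 4*0))*(-2) = (31*(-3/2 + 0))*(-2) = (31*(-3/2))*(-2) = -93/2*(-2) = 93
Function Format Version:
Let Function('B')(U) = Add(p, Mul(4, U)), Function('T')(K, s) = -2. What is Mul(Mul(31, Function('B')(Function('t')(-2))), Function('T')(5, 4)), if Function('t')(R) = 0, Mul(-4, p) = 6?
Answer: 93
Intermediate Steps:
p = Rational(-3, 2) (p = Mul(Rational(-1, 4), 6) = Rational(-3, 2) ≈ -1.5000)
Function('B')(U) = Add(Rational(-3, 2), Mul(4, U))
Mul(Mul(31, Function('B')(Function('t')(-2))), Function('T')(5, 4)) = Mul(Mul(31, Add(Rational(-3, 2), Mul(4, 0))), -2) = Mul(Mul(31, Add(Rational(-3, 2), 0)), -2) = Mul(Mul(31, Rational(-3, 2)), -2) = Mul(Rational(-93, 2), -2) = 93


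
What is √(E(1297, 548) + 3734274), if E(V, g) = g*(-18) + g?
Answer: √3724958 ≈ 1930.0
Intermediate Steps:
E(V, g) = -17*g (E(V, g) = -18*g + g = -17*g)
√(E(1297, 548) + 3734274) = √(-17*548 + 3734274) = √(-9316 + 3734274) = √3724958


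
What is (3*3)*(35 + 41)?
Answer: 684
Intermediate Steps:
(3*3)*(35 + 41) = 9*76 = 684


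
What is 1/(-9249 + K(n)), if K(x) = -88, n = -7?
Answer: -1/9337 ≈ -0.00010710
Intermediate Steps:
1/(-9249 + K(n)) = 1/(-9249 - 88) = 1/(-9337) = -1/9337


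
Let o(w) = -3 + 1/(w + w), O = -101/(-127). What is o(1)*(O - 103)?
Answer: 32450/127 ≈ 255.51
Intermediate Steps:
O = 101/127 (O = -101*(-1/127) = 101/127 ≈ 0.79528)
o(w) = -3 + 1/(2*w)
o(1)*(O - 103) = (-3 + (½)/1)*(101/127 - 103) = (-3 + (½)*1)*(-12980/127) = (-3 + ½)*(-12980/127) = -5/2*(-12980/127) = 32450/127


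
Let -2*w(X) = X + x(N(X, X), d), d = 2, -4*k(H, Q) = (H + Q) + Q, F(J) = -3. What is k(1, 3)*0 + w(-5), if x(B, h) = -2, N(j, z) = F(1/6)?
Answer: 7/2 ≈ 3.5000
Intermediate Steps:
k(H, Q) = -Q/2 - H/4 (k(H, Q) = -((H + Q) + Q)/4 = -(H + 2*Q)/4 = -Q/2 - H/4)
N(j, z) = -3
w(X) = 1 - X/2 (w(X) = -(X - 2)/2 = -(-2 + X)/2 = 1 - X/2)
k(1, 3)*0 + w(-5) = (-½*3 - ¼*1)*0 + (1 - ½*(-5)) = (-3/2 - ¼)*0 + (1 + 5/2) = -7/4*0 + 7/2 = 0 + 7/2 = 7/2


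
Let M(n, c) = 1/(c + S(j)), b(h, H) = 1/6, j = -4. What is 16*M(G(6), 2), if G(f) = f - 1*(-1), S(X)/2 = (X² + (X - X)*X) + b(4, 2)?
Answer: 48/103 ≈ 0.46602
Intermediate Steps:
b(h, H) = ⅙
S(X) = ⅓ + 2*X² (S(X) = 2*((X² + (X - X)*X) + ⅙) = 2*((X² + 0*X) + ⅙) = 2*((X² + 0) + ⅙) = 2*(X² + ⅙) = 2*(⅙ + X²) = ⅓ + 2*X²)
G(f) = 1 + f (G(f) = f + 1 = 1 + f)
M(n, c) = 1/(97/3 + c) (M(n, c) = 1/(c + (⅓ + 2*(-4)²)) = 1/(c + (⅓ + 2*16)) = 1/(c + (⅓ + 32)) = 1/(c + 97/3) = 1/(97/3 + c))
16*M(G(6), 2) = 16*(3/(97 + 3*2)) = 16*(3/(97 + 6)) = 16*(3/103) = 48/103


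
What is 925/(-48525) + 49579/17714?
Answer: 95577421/34382874 ≈ 2.7798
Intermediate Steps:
925/(-48525) + 49579/17714 = 925*(-1/48525) + 49579*(1/17714) = -37/1941 + 49579/17714 = 95577421/34382874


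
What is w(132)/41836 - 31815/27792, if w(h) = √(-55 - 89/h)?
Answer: -3535/3088 + I*√242517/2761176 ≈ -1.1448 + 0.00017835*I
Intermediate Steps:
w(132)/41836 - 31815/27792 = √(-55 - 89/132)/41836 - 31815/27792 = √(-55 - 89*1/132)*(1/41836) - 31815*1/27792 = √(-55 - 89/132)*(1/41836) - 3535/3088 = √(-7349/132)*(1/41836) - 3535/3088 = (I*√242517/66)*(1/41836) - 3535/3088 = I*√242517/2761176 - 3535/3088 = -3535/3088 + I*√242517/2761176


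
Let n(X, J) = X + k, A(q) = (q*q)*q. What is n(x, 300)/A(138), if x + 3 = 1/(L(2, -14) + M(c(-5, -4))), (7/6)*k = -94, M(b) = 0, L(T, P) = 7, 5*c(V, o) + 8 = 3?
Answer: -73/2299563 ≈ -3.1745e-5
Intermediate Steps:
c(V, o) = -1 (c(V, o) = -8/5 + (⅕)*3 = -8/5 + ⅗ = -1)
k = -564/7 (k = (6/7)*(-94) = -564/7 ≈ -80.571)
A(q) = q³ (A(q) = q²*q = q³)
x = -20/7 (x = -3 + 1/(7 + 0) = -3 + 1/7 = -3 + ⅐ = -20/7 ≈ -2.8571)
n(X, J) = -564/7 + X (n(X, J) = X - 564/7 = -564/7 + X)
n(x, 300)/A(138) = (-564/7 - 20/7)/(138³) = -584/7/2628072 = -584/7*1/2628072 = -73/2299563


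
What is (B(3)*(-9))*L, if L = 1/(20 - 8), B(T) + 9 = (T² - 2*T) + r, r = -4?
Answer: 15/2 ≈ 7.5000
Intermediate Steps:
B(T) = -13 + T² - 2*T (B(T) = -9 + ((T² - 2*T) - 4) = -9 + (-4 + T² - 2*T) = -13 + T² - 2*T)
L = 1/12 ≈ 0.083333
(B(3)*(-9))*L = ((-13 + 3² - 2*3)*(-9))*(1/12) = ((-13 + 9 - 6)*(-9))*(1/12) = -10*(-9)*(1/12) = 90*(1/12) = 15/2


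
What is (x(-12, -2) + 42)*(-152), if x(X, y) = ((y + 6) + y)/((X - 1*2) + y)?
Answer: -6365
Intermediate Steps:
x(X, y) = (6 + 2*y)/(-2 + X + y) (x(X, y) = ((6 + y) + y)/((X - 2) + y) = (6 + 2*y)/((-2 + X) + y) = (6 + 2*y)/(-2 + X + y))
(x(-12, -2) + 42)*(-152) = (2*(3 - 2)/(-2 - 12 - 2) + 42)*(-152) = (2*1/(-16) + 42)*(-152) = (2*(-1/16)*1 + 42)*(-152) = (-⅛ + 42)*(-152) = (335/8)*(-152) = -6365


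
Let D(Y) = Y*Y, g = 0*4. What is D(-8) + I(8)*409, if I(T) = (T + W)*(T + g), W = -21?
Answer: -42472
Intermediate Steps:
g = 0
I(T) = T*(-21 + T) (I(T) = (T - 21)*(T + 0) = (-21 + T)*T = T*(-21 + T))
D(Y) = Y**2
D(-8) + I(8)*409 = (-8)**2 + (8*(-21 + 8))*409 = 64 + (8*(-13))*409 = 64 - 104*409 = 64 - 42536 = -42472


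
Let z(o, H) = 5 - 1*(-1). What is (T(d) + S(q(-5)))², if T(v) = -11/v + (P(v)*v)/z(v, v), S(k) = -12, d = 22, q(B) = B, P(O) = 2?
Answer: 961/36 ≈ 26.694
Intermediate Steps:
z(o, H) = 6 (z(o, H) = 5 + 1 = 6)
T(v) = -11/v + v/3 (T(v) = -11/v + (2*v)/6 = -11/v + (2*v)*(⅙) = -11/v + v/3)
(T(d) + S(q(-5)))² = ((-11/22 + (⅓)*22) - 12)² = ((-11*1/22 + 22/3) - 12)² = ((-½ + 22/3) - 12)² = (41/6 - 12)² = (-31/6)² = 961/36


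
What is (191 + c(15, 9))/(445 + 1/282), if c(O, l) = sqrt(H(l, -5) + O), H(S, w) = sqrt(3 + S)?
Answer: 53862/125491 + 282*sqrt(15 + 2*sqrt(3))/125491 ≈ 0.43887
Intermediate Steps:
c(O, l) = sqrt(O + sqrt(3 + l)) (c(O, l) = sqrt(sqrt(3 + l) + O) = sqrt(O + sqrt(3 + l)))
(191 + c(15, 9))/(445 + 1/282) = (191 + sqrt(15 + sqrt(3 + 9)))/(445 + 1/282) = (191 + sqrt(15 + sqrt(12)))/(445 + 1/282) = (191 + sqrt(15 + 2*sqrt(3)))/(125491/282) = (191 + sqrt(15 + 2*sqrt(3)))*(282/125491) = 53862/125491 + 282*sqrt(15 + 2*sqrt(3))/125491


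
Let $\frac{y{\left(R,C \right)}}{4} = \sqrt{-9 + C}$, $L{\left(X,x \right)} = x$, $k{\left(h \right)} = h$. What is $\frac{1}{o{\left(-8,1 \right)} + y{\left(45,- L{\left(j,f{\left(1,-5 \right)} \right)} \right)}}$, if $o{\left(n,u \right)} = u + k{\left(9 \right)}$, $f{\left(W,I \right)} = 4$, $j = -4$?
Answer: $\frac{5}{154} - \frac{i \sqrt{13}}{77} \approx 0.032468 - 0.046825 i$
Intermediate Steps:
$o{\left(n,u \right)} = 9 + u$ ($o{\left(n,u \right)} = u + 9 = 9 + u$)
$y{\left(R,C \right)} = 4 \sqrt{-9 + C}$
$\frac{1}{o{\left(-8,1 \right)} + y{\left(45,- L{\left(j,f{\left(1,-5 \right)} \right)} \right)}} = \frac{1}{\left(9 + 1\right) + 4 \sqrt{-9 - 4}} = \frac{1}{10 + 4 \sqrt{-9 - 4}} = \frac{1}{10 + 4 \sqrt{-13}} = \frac{1}{10 + 4 i \sqrt{13}}$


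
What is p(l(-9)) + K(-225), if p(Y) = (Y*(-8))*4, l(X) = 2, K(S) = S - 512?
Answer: -801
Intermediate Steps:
K(S) = -512 + S
p(Y) = -32*Y (p(Y) = -8*Y*4 = -32*Y)
p(l(-9)) + K(-225) = -32*2 + (-512 - 225) = -64 - 737 = -801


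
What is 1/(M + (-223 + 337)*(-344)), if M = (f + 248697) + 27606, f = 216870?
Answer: 1/453957 ≈ 2.2029e-6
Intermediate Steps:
M = 493173 (M = (216870 + 248697) + 27606 = 465567 + 27606 = 493173)
1/(M + (-223 + 337)*(-344)) = 1/(493173 + (-223 + 337)*(-344)) = 1/(493173 + 114*(-344)) = 1/(493173 - 39216) = 1/453957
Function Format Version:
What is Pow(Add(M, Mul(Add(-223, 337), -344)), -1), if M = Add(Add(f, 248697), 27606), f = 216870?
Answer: Rational(1, 453957) ≈ 2.2029e-6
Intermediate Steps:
M = 493173 (M = Add(Add(216870, 248697), 27606) = Add(465567, 27606) = 493173)
Pow(Add(M, Mul(Add(-223, 337), -344)), -1) = Pow(Add(493173, Mul(Add(-223, 337), -344)), -1) = Pow(Add(493173, Mul(114, -344)), -1) = Pow(Add(493173, -39216), -1) = Pow(453957, -1) = Rational(1, 453957)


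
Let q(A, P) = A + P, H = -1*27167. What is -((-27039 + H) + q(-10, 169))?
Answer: 54047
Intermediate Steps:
H = -27167
-((-27039 + H) + q(-10, 169)) = -((-27039 - 27167) + (-10 + 169)) = -(-54206 + 159) = -1*(-54047) = 54047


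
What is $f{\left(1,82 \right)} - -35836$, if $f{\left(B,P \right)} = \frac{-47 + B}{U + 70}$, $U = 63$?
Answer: $\frac{4766142}{133} \approx 35836.0$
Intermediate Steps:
$f{\left(B,P \right)} = - \frac{47}{133} + \frac{B}{133}$ ($f{\left(B,P \right)} = \frac{-47 + B}{63 + 70} = \frac{-47 + B}{133} = \left(-47 + B\right) \frac{1}{133} = - \frac{47}{133} + \frac{B}{133}$)
$f{\left(1,82 \right)} - -35836 = \left(- \frac{47}{133} + \frac{1}{133} \cdot 1\right) - -35836 = \left(- \frac{47}{133} + \frac{1}{133}\right) + 35836 = - \frac{46}{133} + 35836 = \frac{4766142}{133}$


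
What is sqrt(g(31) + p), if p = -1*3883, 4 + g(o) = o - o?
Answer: 13*I*sqrt(23) ≈ 62.346*I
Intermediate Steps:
g(o) = -4 (g(o) = -4 + (o - o) = -4 + 0 = -4)
p = -3883
sqrt(g(31) + p) = sqrt(-4 - 3883) = sqrt(-3887) = 13*I*sqrt(23)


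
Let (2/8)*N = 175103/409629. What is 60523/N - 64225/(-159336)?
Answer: 987574816659653/27900211608 ≈ 35397.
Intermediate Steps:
N = 700412/409629 (N = 4*(175103/409629) = 700412/409629 ≈ 1.7099)
60523/N - 64225/(-159336) = 60523/(700412/409629) - 64225/(-159336) = 60523*(409629/700412) - 64225*(-1/159336) = 24791975967/700412 + 64225/159336 = 987574816659653/27900211608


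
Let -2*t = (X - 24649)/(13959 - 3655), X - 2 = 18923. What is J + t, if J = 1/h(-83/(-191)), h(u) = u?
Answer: 1102805/427616 ≈ 2.5790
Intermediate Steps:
X = 18925 (X = 2 + 18923 = 18925)
t = 1431/5152 (t = -(18925 - 24649)/(2*(13959 - 3655)) = -(-2862)/10304 = -1/2*(-1431/2576) = 1431/5152 ≈ 0.27776)
J = 191/83 (J = 1/(-83/(-191)) = 1/(-83*(-1/191)) = 1/(83/191) = 191/83 ≈ 2.3012)
J + t = 191/83 + 1431/5152 = 1102805/427616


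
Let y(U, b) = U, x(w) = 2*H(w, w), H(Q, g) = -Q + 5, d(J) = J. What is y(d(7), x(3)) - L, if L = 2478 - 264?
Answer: -2207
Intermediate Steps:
H(Q, g) = 5 - Q
L = 2214
x(w) = 10 - 2*w (x(w) = 2*(5 - w) = 10 - 2*w)
y(d(7), x(3)) - L = 7 - 1*2214 = 7 - 2214 = -2207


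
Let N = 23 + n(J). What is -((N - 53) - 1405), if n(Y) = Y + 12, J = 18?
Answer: 1405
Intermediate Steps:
n(Y) = 12 + Y
N = 53 (N = 23 + (12 + 18) = 23 + 30 = 53)
-((N - 53) - 1405) = -((53 - 53) - 1405) = -(0 - 1405) = -1*(-1405) = 1405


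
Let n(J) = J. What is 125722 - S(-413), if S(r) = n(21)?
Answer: 125701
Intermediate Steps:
S(r) = 21
125722 - S(-413) = 125722 - 1*21 = 125722 - 21 = 125701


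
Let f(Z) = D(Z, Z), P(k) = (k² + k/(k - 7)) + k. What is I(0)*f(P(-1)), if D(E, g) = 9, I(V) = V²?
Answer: 0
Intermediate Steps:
P(k) = k + k² + k/(-7 + k) (P(k) = (k² + k/(-7 + k)) + k = k + k² + k/(-7 + k))
f(Z) = 9
I(0)*f(P(-1)) = 0²*9 = 0*9 = 0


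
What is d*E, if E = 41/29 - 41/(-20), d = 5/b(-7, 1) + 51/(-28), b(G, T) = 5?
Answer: -6601/2320 ≈ -2.8453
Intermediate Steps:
d = -23/28 (d = 5/5 + 51/(-28) = 5*(⅕) + 51*(-1/28) = 1 - 51/28 = -23/28 ≈ -0.82143)
E = 2009/580 (E = 41*(1/29) - 41*(-1/20) = 41/29 + 41/20 = 2009/580 ≈ 3.4638)
d*E = -23/28*2009/580 = -6601/2320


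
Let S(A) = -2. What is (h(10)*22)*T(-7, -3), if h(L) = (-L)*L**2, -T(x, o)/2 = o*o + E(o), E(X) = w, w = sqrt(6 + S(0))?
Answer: 484000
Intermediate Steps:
w = 2 (w = sqrt(6 - 2) = sqrt(4) = 2)
E(X) = 2
T(x, o) = -4 - 2*o**2 (T(x, o) = -2*(o*o + 2) = -2*(o**2 + 2) = -2*(2 + o**2) = -4 - 2*o**2)
h(L) = -L**3
(h(10)*22)*T(-7, -3) = (-1*10**3*22)*(-4 - 2*(-3)**2) = (-1*1000*22)*(-4 - 2*9) = (-1000*22)*(-4 - 18) = -22000*(-22) = 484000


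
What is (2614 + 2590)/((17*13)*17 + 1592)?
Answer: 5204/5349 ≈ 0.97289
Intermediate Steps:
(2614 + 2590)/((17*13)*17 + 1592) = 5204/(221*17 + 1592) = 5204/(3757 + 1592) = 5204/5349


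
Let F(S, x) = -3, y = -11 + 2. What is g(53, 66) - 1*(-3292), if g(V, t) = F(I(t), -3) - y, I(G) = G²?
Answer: 3298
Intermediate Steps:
y = -9
g(V, t) = 6 (g(V, t) = -3 - 1*(-9) = -3 + 9 = 6)
g(53, 66) - 1*(-3292) = 6 - 1*(-3292) = 6 + 3292 = 3298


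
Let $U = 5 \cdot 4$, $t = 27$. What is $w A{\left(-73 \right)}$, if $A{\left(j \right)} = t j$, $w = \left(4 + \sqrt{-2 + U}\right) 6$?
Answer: $-47304 - 35478 \sqrt{2} \approx -97478.0$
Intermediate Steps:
$U = 20$
$w = 24 + 18 \sqrt{2}$ ($w = \left(4 + \sqrt{-2 + 20}\right) 6 = \left(4 + \sqrt{18}\right) 6 = \left(4 + 3 \sqrt{2}\right) 6 = 24 + 18 \sqrt{2} \approx 49.456$)
$A{\left(j \right)} = 27 j$
$w A{\left(-73 \right)} = \left(24 + 18 \sqrt{2}\right) 27 \left(-73\right) = \left(24 + 18 \sqrt{2}\right) \left(-1971\right) = -47304 - 35478 \sqrt{2}$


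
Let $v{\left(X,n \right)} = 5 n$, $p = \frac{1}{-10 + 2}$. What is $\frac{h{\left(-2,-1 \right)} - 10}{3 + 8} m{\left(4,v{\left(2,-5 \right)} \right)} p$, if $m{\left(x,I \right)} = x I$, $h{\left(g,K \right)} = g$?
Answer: $- \frac{150}{11} \approx -13.636$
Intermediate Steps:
$p = - \frac{1}{8}$ ($p = \frac{1}{-8} = - \frac{1}{8} \approx -0.125$)
$m{\left(x,I \right)} = I x$
$\frac{h{\left(-2,-1 \right)} - 10}{3 + 8} m{\left(4,v{\left(2,-5 \right)} \right)} p = \frac{-2 - 10}{3 + 8} \cdot 5 \left(-5\right) 4 \left(- \frac{1}{8}\right) = - \frac{12}{11} \left(\left(-25\right) 4\right) \left(- \frac{1}{8}\right) = \left(-12\right) \frac{1}{11} \left(-100\right) \left(- \frac{1}{8}\right) = \left(- \frac{12}{11}\right) \left(-100\right) \left(- \frac{1}{8}\right) = \frac{1200}{11} \left(- \frac{1}{8}\right) = - \frac{150}{11}$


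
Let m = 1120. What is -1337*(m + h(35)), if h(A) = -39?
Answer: -1445297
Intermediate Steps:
-1337*(m + h(35)) = -1337*(1120 - 39) = -1337*1081 = -1445297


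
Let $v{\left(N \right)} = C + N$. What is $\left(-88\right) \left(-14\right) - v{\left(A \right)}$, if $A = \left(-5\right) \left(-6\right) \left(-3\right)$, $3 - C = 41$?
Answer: $1360$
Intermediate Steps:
$C = -38$ ($C = 3 - 41 = -38$)
$A = -90$ ($A = 30 \left(-3\right) = -90$)
$v{\left(N \right)} = -38 + N$
$\left(-88\right) \left(-14\right) - v{\left(A \right)} = \left(-88\right) \left(-14\right) - \left(-38 - 90\right) = 1232 - -128 = 1232 + 128 = 1360$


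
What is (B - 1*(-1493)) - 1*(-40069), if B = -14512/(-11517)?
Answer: 478684066/11517 ≈ 41563.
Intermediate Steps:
B = 14512/11517 (B = -14512*(-1/11517) = 14512/11517 ≈ 1.2600)
(B - 1*(-1493)) - 1*(-40069) = (14512/11517 - 1*(-1493)) - 1*(-40069) = (14512/11517 + 1493) + 40069 = 17209393/11517 + 40069 = 478684066/11517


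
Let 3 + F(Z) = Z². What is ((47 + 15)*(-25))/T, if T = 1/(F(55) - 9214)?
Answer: 9597600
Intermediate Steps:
F(Z) = -3 + Z²
T = -1/6192 (T = 1/((-3 + 55²) - 9214) = 1/((-3 + 3025) - 9214) = 1/(3022 - 9214) = 1/(-6192) = -1/6192 ≈ -0.00016150)
((47 + 15)*(-25))/T = ((47 + 15)*(-25))/(-1/6192) = (62*(-25))*(-6192) = -1550*(-6192) = 9597600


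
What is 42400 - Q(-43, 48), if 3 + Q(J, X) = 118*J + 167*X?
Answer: 39461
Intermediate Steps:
Q(J, X) = -3 + 118*J + 167*X (Q(J, X) = -3 + (118*J + 167*X) = -3 + 118*J + 167*X)
42400 - Q(-43, 48) = 42400 - (-3 + 118*(-43) + 167*48) = 42400 - (-3 - 5074 + 8016) = 42400 - 1*2939 = 42400 - 2939 = 39461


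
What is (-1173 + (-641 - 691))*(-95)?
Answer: 237975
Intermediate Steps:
(-1173 + (-641 - 691))*(-95) = (-1173 - 1332)*(-95) = -2505*(-95) = 237975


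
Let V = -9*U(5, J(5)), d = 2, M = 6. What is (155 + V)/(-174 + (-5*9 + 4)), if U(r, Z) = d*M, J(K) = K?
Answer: -47/215 ≈ -0.21860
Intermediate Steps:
U(r, Z) = 12 (U(r, Z) = 2*6 = 12)
V = -108 (V = -9*12 = -108)
(155 + V)/(-174 + (-5*9 + 4)) = (155 - 108)/(-174 + (-5*9 + 4)) = 47/(-174 + (-45 + 4)) = 47/(-174 - 41) = 47/(-215) = 47*(-1/215) = -47/215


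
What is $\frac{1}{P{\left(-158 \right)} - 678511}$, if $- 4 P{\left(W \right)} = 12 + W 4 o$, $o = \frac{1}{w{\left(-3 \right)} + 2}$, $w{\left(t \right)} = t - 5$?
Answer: $- \frac{3}{2035621} \approx -1.4738 \cdot 10^{-6}$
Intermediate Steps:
$w{\left(t \right)} = -5 + t$
$o = - \frac{1}{6}$ ($o = \frac{1}{\left(-5 - 3\right) + 2} = \frac{1}{-8 + 2} = \frac{1}{-6} = - \frac{1}{6} \approx -0.16667$)
$P{\left(W \right)} = -3 + \frac{W}{6}$ ($P{\left(W \right)} = - \frac{12 + W 4 \left(- \frac{1}{6}\right)}{4} = - \frac{12 + 4 W \left(- \frac{1}{6}\right)}{4} = - \frac{12 - \frac{2 W}{3}}{4} = -3 + \frac{W}{6}$)
$\frac{1}{P{\left(-158 \right)} - 678511} = \frac{1}{\left(-3 + \frac{1}{6} \left(-158\right)\right) - 678511} = \frac{1}{\left(-3 - \frac{79}{3}\right) - 678511} = \frac{1}{- \frac{88}{3} - 678511} = \frac{1}{- \frac{2035621}{3}} = - \frac{3}{2035621}$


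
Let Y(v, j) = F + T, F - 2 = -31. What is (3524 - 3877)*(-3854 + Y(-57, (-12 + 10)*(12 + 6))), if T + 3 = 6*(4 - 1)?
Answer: 1365404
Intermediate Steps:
T = 15 (T = -3 + 6*(4 - 1) = -3 + 6*3 = -3 + 18 = 15)
F = -29 (F = 2 - 31 = -29)
Y(v, j) = -14 (Y(v, j) = -29 + 15 = -14)
(3524 - 3877)*(-3854 + Y(-57, (-12 + 10)*(12 + 6))) = (3524 - 3877)*(-3854 - 14) = -353*(-3868) = 1365404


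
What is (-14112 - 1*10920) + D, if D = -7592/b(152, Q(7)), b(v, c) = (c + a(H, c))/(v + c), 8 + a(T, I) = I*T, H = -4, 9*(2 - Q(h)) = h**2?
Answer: -1525168/3 ≈ -5.0839e+5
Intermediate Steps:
Q(h) = 2 - h**2/9
a(T, I) = -8 + I*T
b(v, c) = (-8 - 3*c)/(c + v) (b(v, c) = (c + (-8 + c*(-4)))/(v + c) = (c + (-8 - 4*c))/(c + v) = (-8 - 3*c)/(c + v))
D = -1450072/3 (D = -7592*((2 - 1/9*7**2) + 152)/(-8 - 3*(2 - 1/9*7**2)) = -7592*((2 - 1/9*49) + 152)/(-8 - 3*(2 - 1/9*49)) = -7592*((2 - 49/9) + 152)/(-8 - 3*(2 - 49/9)) = -7592*(-31/9 + 152)/(-8 - 3*(-31/9)) = -7592*1337/(9*(-8 + 31/3)) = -7592/((9/1337)*(7/3)) = -7592/3/191 = -7592*191/3 = -1450072/3 ≈ -4.8336e+5)
(-14112 - 1*10920) + D = (-14112 - 1*10920) - 1450072/3 = (-14112 - 10920) - 1450072/3 = -25032 - 1450072/3 = -1525168/3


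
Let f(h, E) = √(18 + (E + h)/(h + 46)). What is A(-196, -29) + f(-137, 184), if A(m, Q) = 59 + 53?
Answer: 112 + √144781/91 ≈ 116.18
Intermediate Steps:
A(m, Q) = 112
f(h, E) = √(18 + (E + h)/(46 + h))
A(-196, -29) + f(-137, 184) = 112 + √((828 + 184 + 19*(-137))/(46 - 137)) = 112 + √((828 + 184 - 2603)/(-91)) = 112 + √(-1/91*(-1591)) = 112 + √(1591/91) = 112 + √144781/91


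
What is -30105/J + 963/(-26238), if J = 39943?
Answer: -276120033/349341478 ≈ -0.79040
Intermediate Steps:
-30105/J + 963/(-26238) = -30105/39943 + 963/(-26238) = -30105*1/39943 + 963*(-1/26238) = -30105/39943 - 321/8746 = -276120033/349341478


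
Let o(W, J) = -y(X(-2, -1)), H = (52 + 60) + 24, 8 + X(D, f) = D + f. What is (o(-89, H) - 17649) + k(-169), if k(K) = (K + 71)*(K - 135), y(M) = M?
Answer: 12154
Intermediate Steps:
X(D, f) = -8 + D + f (X(D, f) = -8 + (D + f) = -8 + D + f)
H = 136 (H = 112 + 24 = 136)
k(K) = (-135 + K)*(71 + K) (k(K) = (71 + K)*(-135 + K) = (-135 + K)*(71 + K))
o(W, J) = 11 (o(W, J) = -(-8 - 2 - 1) = -1*(-11) = 11)
(o(-89, H) - 17649) + k(-169) = (11 - 17649) + (-9585 + (-169)² - 64*(-169)) = -17638 + (-9585 + 28561 + 10816) = -17638 + 29792 = 12154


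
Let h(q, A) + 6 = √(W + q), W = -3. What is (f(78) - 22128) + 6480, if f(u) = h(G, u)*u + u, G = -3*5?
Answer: -16038 + 234*I*√2 ≈ -16038.0 + 330.93*I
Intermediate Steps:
G = -15
h(q, A) = -6 + √(-3 + q)
f(u) = u + u*(-6 + 3*I*√2) (f(u) = (-6 + √(-3 - 15))*u + u = (-6 + √(-18))*u + u = (-6 + 3*I*√2)*u + u = u*(-6 + 3*I*√2) + u = u + u*(-6 + 3*I*√2))
(f(78) - 22128) + 6480 = (78*(-5 + 3*I*√2) - 22128) + 6480 = ((-390 + 234*I*√2) - 22128) + 6480 = (-22518 + 234*I*√2) + 6480 = -16038 + 234*I*√2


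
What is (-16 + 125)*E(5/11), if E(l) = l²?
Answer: 2725/121 ≈ 22.521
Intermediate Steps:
(-16 + 125)*E(5/11) = (-16 + 125)*(5/11)² = 109*(5*(1/11))² = 109*(5/11)² = 109*(25/121) = 2725/121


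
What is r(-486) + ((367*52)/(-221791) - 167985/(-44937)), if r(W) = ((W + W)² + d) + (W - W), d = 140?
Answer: 1046415209390415/1107402463 ≈ 9.4493e+5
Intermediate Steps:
r(W) = 140 + 4*W² (r(W) = ((W + W)² + 140) + (W - W) = ((2*W)² + 140) + 0 = (4*W² + 140) + 0 = (140 + 4*W²) + 0 = 140 + 4*W²)
r(-486) + ((367*52)/(-221791) - 167985/(-44937)) = (140 + 4*(-486)²) + ((367*52)/(-221791) - 167985/(-44937)) = (140 + 4*236196) + (19084*(-1/221791) - 167985*(-1/44937)) = (140 + 944784) + (-19084/221791 + 18665/4993) = 944924 + 4044442603/1107402463 = 1046415209390415/1107402463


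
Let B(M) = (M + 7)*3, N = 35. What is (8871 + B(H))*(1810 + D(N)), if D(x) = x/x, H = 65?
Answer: 16456557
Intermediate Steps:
D(x) = 1
B(M) = 21 + 3*M (B(M) = (7 + M)*3 = 21 + 3*M)
(8871 + B(H))*(1810 + D(N)) = (8871 + (21 + 3*65))*(1810 + 1) = (8871 + (21 + 195))*1811 = (8871 + 216)*1811 = 9087*1811 = 16456557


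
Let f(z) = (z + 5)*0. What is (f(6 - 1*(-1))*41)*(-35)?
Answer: 0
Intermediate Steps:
f(z) = 0 (f(z) = (5 + z)*0 = 0)
(f(6 - 1*(-1))*41)*(-35) = (0*41)*(-35) = 0*(-35) = 0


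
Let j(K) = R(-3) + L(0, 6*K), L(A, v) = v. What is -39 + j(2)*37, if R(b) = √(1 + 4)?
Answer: 405 + 37*√5 ≈ 487.73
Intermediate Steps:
R(b) = √5
j(K) = √5 + 6*K
-39 + j(2)*37 = -39 + (√5 + 6*2)*37 = -39 + (√5 + 12)*37 = -39 + (12 + √5)*37 = -39 + (444 + 37*√5) = 405 + 37*√5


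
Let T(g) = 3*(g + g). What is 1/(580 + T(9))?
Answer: 1/634 ≈ 0.0015773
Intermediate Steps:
T(g) = 6*g (T(g) = 3*(2*g) = 6*g)
1/(580 + T(9)) = 1/(580 + 6*9) = 1/(580 + 54) = 1/634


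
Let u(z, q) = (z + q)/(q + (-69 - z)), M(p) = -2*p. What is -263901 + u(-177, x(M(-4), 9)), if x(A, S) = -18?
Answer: -1583419/6 ≈ -2.6390e+5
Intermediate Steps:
u(z, q) = (q + z)/(-69 + q - z)
-263901 + u(-177, x(M(-4), 9)) = -263901 + (-1*(-18) - 1*(-177))/(69 - 177 - 1*(-18)) = -263901 + (18 + 177)/(69 - 177 + 18) = -263901 + 195/(-90) = -263901 - 1/90*195 = -263901 - 13/6 = -1583419/6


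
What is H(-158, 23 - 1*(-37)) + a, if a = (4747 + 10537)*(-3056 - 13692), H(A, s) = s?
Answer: -255976372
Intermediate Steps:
a = -255976432 (a = 15284*(-16748) = -255976432)
H(-158, 23 - 1*(-37)) + a = (23 - 1*(-37)) - 255976432 = (23 + 37) - 255976432 = 60 - 255976432 = -255976372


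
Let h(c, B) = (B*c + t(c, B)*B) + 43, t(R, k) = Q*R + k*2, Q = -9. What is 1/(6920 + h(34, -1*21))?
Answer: 1/13557 ≈ 7.3763e-5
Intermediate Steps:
t(R, k) = -9*R + 2*k (t(R, k) = -9*R + k*2 = -9*R + 2*k)
h(c, B) = 43 + B*c + B*(-9*c + 2*B) (h(c, B) = (B*c + (-9*c + 2*B)*B) + 43 = (B*c + B*(-9*c + 2*B)) + 43 = 43 + B*c + B*(-9*c + 2*B))
1/(6920 + h(34, -1*21)) = 1/(6920 + (43 + 2*(-1*21)**2 - 8*(-1*21)*34)) = 1/(6920 + (43 + 2*(-21)**2 - 8*(-21)*34)) = 1/(6920 + (43 + 2*441 + 5712)) = 1/(6920 + (43 + 882 + 5712)) = 1/(6920 + 6637) = 1/13557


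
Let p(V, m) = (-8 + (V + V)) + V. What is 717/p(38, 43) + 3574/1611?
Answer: 1533931/170766 ≈ 8.9827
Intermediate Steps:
p(V, m) = -8 + 3*V (p(V, m) = (-8 + 2*V) + V = -8 + 3*V)
717/p(38, 43) + 3574/1611 = 717/(-8 + 3*38) + 3574/1611 = 717/(-8 + 114) + 3574*(1/1611) = 717/106 + 3574/1611 = 1533931/170766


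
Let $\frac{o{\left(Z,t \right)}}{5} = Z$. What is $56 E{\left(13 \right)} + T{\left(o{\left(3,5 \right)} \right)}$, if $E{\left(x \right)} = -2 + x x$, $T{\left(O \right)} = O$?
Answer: $9367$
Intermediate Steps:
$o{\left(Z,t \right)} = 5 Z$
$E{\left(x \right)} = -2 + x^{2}$
$56 E{\left(13 \right)} + T{\left(o{\left(3,5 \right)} \right)} = 56 \left(-2 + 13^{2}\right) + 5 \cdot 3 = 56 \left(-2 + 169\right) + 15 = 56 \cdot 167 + 15 = 9352 + 15 = 9367$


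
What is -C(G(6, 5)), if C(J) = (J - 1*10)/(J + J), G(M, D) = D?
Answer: ½ ≈ 0.50000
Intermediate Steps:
C(J) = (-10 + J)/(2*J) (C(J) = (J - 10)/((2*J)) = (-10 + J)*(1/(2*J)) = (-10 + J)/(2*J))
-C(G(6, 5)) = -(-10 + 5)/(2*5) = -(-5)/(2*5) = -1*(-½) = ½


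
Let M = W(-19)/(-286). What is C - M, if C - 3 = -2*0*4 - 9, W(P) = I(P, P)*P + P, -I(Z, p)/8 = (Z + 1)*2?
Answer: -7207/286 ≈ -25.199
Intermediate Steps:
I(Z, p) = -16 - 16*Z (I(Z, p) = -8*(Z + 1)*2 = -8*(1 + Z)*2 = -8*(2 + 2*Z) = -16 - 16*Z)
W(P) = P + P*(-16 - 16*P) (W(P) = (-16 - 16*P)*P + P = P*(-16 - 16*P) + P = P + P*(-16 - 16*P))
M = 5491/286 (M = -1*(-19)*(15 + 16*(-19))/(-286) = -1*(-19)*(15 - 304)*(-1/286) = -1*(-19)*(-289)*(-1/286) = -5491*(-1/286) = 5491/286 ≈ 19.199)
C = -6 (C = 3 + (-2*0*4 - 9) = 3 + (0*4 - 9) = 3 + (0 - 9) = 3 - 9 = -6)
C - M = -6 - 1*5491/286 = -6 - 5491/286 = -7207/286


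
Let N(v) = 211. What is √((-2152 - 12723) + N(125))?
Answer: 2*I*√3666 ≈ 121.09*I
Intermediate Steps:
√((-2152 - 12723) + N(125)) = √((-2152 - 12723) + 211) = √(-14875 + 211) = √(-14664) = 2*I*√3666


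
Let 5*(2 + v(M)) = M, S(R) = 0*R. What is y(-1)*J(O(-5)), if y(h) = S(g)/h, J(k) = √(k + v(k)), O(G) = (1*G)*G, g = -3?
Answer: 0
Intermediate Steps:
S(R) = 0
v(M) = -2 + M/5
O(G) = G² (O(G) = G*G = G²)
J(k) = √(-2 + 6*k/5) (J(k) = √(k + (-2 + k/5)) = √(-2 + 6*k/5))
y(h) = 0 (y(h) = 0/h = 0)
y(-1)*J(O(-5)) = 0*(√(-50 + 30*(-5)²)/5) = 0*(√(-50 + 30*25)/5) = 0*(√(-50 + 750)/5) = 0*(√700/5) = 0*((10*√7)/5) = 0*(2*√7) = 0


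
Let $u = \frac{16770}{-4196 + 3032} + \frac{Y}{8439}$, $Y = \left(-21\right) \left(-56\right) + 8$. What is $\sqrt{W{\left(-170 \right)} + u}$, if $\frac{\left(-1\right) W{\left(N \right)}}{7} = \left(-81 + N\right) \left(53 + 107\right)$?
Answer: $\frac{\sqrt{80077714258314}}{16878} \approx 530.19$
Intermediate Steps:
$W{\left(N \right)} = 90720 - 1120 N$ ($W{\left(N \right)} = - 7 \left(-81 + N\right) \left(53 + 107\right) = - 7 \left(-81 + N\right) 160 = - 7 \left(-12960 + 160 N\right) = 90720 - 1120 N$)
$Y = 1184$ ($Y = 1176 + 8 = 1184$)
$u = - \frac{240797}{16878}$ ($u = \frac{16770}{-4196 + 3032} + \frac{1184}{8439} = \frac{16770}{-1164} + 1184 \cdot \frac{1}{8439} = 16770 \left(- \frac{1}{1164}\right) + \frac{1184}{8439} = - \frac{2795}{194} + \frac{1184}{8439} = - \frac{240797}{16878} \approx -14.267$)
$\sqrt{W{\left(-170 \right)} + u} = \sqrt{\left(90720 - -190400\right) - \frac{240797}{16878}} = \sqrt{\left(90720 + 190400\right) - \frac{240797}{16878}} = \sqrt{281120 - \frac{240797}{16878}} = \sqrt{\frac{4744502563}{16878}} = \frac{\sqrt{80077714258314}}{16878}$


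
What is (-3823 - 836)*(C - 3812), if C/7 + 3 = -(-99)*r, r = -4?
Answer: 30772695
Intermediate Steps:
C = -2793 (C = -21 + 7*(-(-99)*(-4)) = -21 + 7*(-1*396) = -21 + 7*(-396) = -21 - 2772 = -2793)
(-3823 - 836)*(C - 3812) = (-3823 - 836)*(-2793 - 3812) = -4659*(-6605) = 30772695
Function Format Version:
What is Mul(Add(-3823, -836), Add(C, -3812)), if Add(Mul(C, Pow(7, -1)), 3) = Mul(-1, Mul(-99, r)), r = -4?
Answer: 30772695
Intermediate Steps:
C = -2793 (C = Add(-21, Mul(7, Mul(-1, Mul(-99, -4)))) = Add(-21, Mul(7, Mul(-1, 396))) = Add(-21, Mul(7, -396)) = Add(-21, -2772) = -2793)
Mul(Add(-3823, -836), Add(C, -3812)) = Mul(Add(-3823, -836), Add(-2793, -3812)) = Mul(-4659, -6605) = 30772695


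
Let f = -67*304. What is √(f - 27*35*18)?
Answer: I*√37378 ≈ 193.33*I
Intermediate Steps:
f = -20368
√(f - 27*35*18) = √(-20368 - 27*35*18) = √(-20368 - 945*18) = √(-20368 - 17010) = √(-37378) = I*√37378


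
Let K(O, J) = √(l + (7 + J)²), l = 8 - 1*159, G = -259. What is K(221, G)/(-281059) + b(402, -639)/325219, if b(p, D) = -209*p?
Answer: -84018/325219 - √63353/281059 ≈ -0.25924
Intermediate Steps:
l = -151 (l = 8 - 159 = -151)
K(O, J) = √(-151 + (7 + J)²)
K(221, G)/(-281059) + b(402, -639)/325219 = √(-151 + (7 - 259)²)/(-281059) - 209*402/325219 = √(-151 + (-252)²)*(-1/281059) - 84018*1/325219 = √(-151 + 63504)*(-1/281059) - 84018/325219 = √63353*(-1/281059) - 84018/325219 = -√63353/281059 - 84018/325219 = -84018/325219 - √63353/281059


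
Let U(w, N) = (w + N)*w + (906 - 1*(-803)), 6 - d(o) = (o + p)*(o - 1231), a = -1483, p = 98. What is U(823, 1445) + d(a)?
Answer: -1890611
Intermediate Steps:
d(o) = 6 - (-1231 + o)*(98 + o) (d(o) = 6 - (o + 98)*(o - 1231) = 6 - (98 + o)*(-1231 + o) = 6 - (-1231 + o)*(98 + o))
U(w, N) = 1709 + w*(N + w) (U(w, N) = (N + w)*w + (906 + 803) = w*(N + w) + 1709 = 1709 + w*(N + w))
U(823, 1445) + d(a) = (1709 + 823**2 + 1445*823) + (120644 - 1*(-1483)**2 + 1133*(-1483)) = (1709 + 677329 + 1189235) + (120644 - 1*2199289 - 1680239) = 1868273 + (120644 - 2199289 - 1680239) = 1868273 - 3758884 = -1890611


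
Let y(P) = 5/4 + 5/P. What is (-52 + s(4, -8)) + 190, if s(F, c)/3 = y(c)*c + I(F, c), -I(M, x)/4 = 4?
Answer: 75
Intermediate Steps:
y(P) = 5/4 + 5/P (y(P) = 5*(¼) + 5/P = 5/4 + 5/P)
I(M, x) = -16 (I(M, x) = -4*4 = -16)
s(F, c) = -48 + 3*c*(5/4 + 5/c) (s(F, c) = 3*((5/4 + 5/c)*c - 16) = 3*(c*(5/4 + 5/c) - 16) = 3*(-16 + c*(5/4 + 5/c)) = -48 + 3*c*(5/4 + 5/c))
(-52 + s(4, -8)) + 190 = (-52 + (-33 + (15/4)*(-8))) + 190 = (-52 + (-33 - 30)) + 190 = (-52 - 63) + 190 = -115 + 190 = 75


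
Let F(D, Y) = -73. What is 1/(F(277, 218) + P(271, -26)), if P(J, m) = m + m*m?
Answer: 1/577 ≈ 0.0017331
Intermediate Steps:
P(J, m) = m + m²
1/(F(277, 218) + P(271, -26)) = 1/(-73 - 26*(1 - 26)) = 1/(-73 - 26*(-25)) = 1/(-73 + 650) = 1/577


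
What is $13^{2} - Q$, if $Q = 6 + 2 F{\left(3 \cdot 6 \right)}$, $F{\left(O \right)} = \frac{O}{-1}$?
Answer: $199$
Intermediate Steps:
$F{\left(O \right)} = - O$ ($F{\left(O \right)} = O \left(-1\right) = - O$)
$Q = -30$ ($Q = 6 + 2 \left(- 3 \cdot 6\right) = 6 + 2 \left(\left(-1\right) 18\right) = 6 + 2 \left(-18\right) = 6 - 36 = -30$)
$13^{2} - Q = 13^{2} - -30 = 169 + 30 = 199$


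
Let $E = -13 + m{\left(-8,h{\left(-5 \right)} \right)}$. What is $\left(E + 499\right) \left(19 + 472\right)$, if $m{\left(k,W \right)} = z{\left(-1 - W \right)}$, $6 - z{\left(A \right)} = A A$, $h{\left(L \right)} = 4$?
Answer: $229297$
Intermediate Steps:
$z{\left(A \right)} = 6 - A^{2}$ ($z{\left(A \right)} = 6 - A A = 6 - A^{2}$)
$m{\left(k,W \right)} = 6 - \left(-1 - W\right)^{2}$
$E = -32$ ($E = -13 + \left(6 - \left(1 + 4\right)^{2}\right) = -13 + \left(6 - 5^{2}\right) = -13 + \left(6 - 25\right) = -13 - 19 = -32$)
$\left(E + 499\right) \left(19 + 472\right) = \left(-32 + 499\right) \left(19 + 472\right) = 467 \cdot 491 = 229297$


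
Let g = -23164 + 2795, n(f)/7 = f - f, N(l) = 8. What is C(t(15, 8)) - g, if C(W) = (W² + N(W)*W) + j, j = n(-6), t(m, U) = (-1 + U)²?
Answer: 23162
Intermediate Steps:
n(f) = 0 (n(f) = 7*(f - f) = 7*0 = 0)
j = 0
g = -20369
C(W) = W² + 8*W (C(W) = (W² + 8*W) + 0 = W² + 8*W)
C(t(15, 8)) - g = (-1 + 8)²*(8 + (-1 + 8)²) - 1*(-20369) = 7²*(8 + 7²) + 20369 = 49*(8 + 49) + 20369 = 49*57 + 20369 = 2793 + 20369 = 23162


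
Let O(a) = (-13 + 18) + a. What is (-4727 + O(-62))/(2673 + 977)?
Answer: -2392/1825 ≈ -1.3107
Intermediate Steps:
O(a) = 5 + a
(-4727 + O(-62))/(2673 + 977) = (-4727 + (5 - 62))/(2673 + 977) = (-4727 - 57)/3650 = -4784*1/3650 = -2392/1825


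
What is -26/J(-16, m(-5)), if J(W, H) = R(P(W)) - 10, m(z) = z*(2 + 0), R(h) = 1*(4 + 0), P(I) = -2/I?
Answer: 13/3 ≈ 4.3333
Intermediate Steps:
R(h) = 4 (R(h) = 1*4 = 4)
m(z) = 2*z (m(z) = z*2 = 2*z)
J(W, H) = -6 (J(W, H) = 4 - 10 = -6)
-26/J(-16, m(-5)) = -26/(-6) = -26*(-⅙) = 13/3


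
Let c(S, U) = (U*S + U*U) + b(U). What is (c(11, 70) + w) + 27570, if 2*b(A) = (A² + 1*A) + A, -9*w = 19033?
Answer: 302807/9 ≈ 33645.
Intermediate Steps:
w = -19033/9 (w = -⅑*19033 = -19033/9 ≈ -2114.8)
b(A) = A + A²/2 (b(A) = ((A² + 1*A) + A)/2 = ((A² + A) + A)/2 = ((A + A²) + A)/2 = (A² + 2*A)/2 = A + A²/2)
c(S, U) = U² + S*U + U*(2 + U)/2 (c(S, U) = (U*S + U*U) + U*(2 + U)/2 = (S*U + U²) + U*(2 + U)/2 = (U² + S*U) + U*(2 + U)/2 = U² + S*U + U*(2 + U)/2)
(c(11, 70) + w) + 27570 = ((½)*70*(2 + 2*11 + 3*70) - 19033/9) + 27570 = ((½)*70*(2 + 22 + 210) - 19033/9) + 27570 = ((½)*70*234 - 19033/9) + 27570 = (8190 - 19033/9) + 27570 = 54677/9 + 27570 = 302807/9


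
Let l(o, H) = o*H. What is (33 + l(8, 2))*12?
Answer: 588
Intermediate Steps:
l(o, H) = H*o
(33 + l(8, 2))*12 = (33 + 2*8)*12 = (33 + 16)*12 = 49*12 = 588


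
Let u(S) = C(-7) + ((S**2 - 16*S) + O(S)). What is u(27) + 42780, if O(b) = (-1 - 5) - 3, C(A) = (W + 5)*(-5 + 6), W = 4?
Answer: 43077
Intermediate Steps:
C(A) = 9 (C(A) = (4 + 5)*(-5 + 6) = 9*1 = 9)
O(b) = -9 (O(b) = -6 - 3 = -9)
u(S) = S**2 - 16*S (u(S) = 9 + ((S**2 - 16*S) - 9) = 9 + (-9 + S**2 - 16*S) = S**2 - 16*S)
u(27) + 42780 = 27*(-16 + 27) + 42780 = 27*11 + 42780 = 297 + 42780 = 43077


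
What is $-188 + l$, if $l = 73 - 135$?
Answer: $-250$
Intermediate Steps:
$l = -62$ ($l = 73 - 135 = -62$)
$-188 + l = -188 - 62 = -250$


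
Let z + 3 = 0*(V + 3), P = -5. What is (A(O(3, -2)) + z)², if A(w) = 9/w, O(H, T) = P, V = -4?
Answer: 576/25 ≈ 23.040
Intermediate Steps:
O(H, T) = -5
z = -3 (z = -3 + 0*(-4 + 3) = -3 + 0*(-1) = -3 + 0 = -3)
(A(O(3, -2)) + z)² = (9/(-5) - 3)² = (9*(-⅕) - 3)² = (-9/5 - 3)² = (-24/5)² = 576/25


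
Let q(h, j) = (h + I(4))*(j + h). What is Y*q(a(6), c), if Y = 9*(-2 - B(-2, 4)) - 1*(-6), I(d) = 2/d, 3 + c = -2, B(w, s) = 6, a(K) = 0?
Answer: 165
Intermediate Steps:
c = -5 (c = -3 - 2 = -5)
Y = -66 (Y = 9*(-2 - 1*6) - 1*(-6) = 9*(-2 - 6) + 6 = 9*(-8) + 6 = -72 + 6 = -66)
q(h, j) = (1/2 + h)*(h + j) (q(h, j) = (h + 2/4)*(j + h) = (h + 2*(1/4))*(h + j) = (h + 1/2)*(h + j) = (1/2 + h)*(h + j))
Y*q(a(6), c) = -66*(0**2 + (1/2)*0 + (1/2)*(-5) + 0*(-5)) = -66*(0 + 0 - 5/2 + 0) = -66*(-5/2) = 165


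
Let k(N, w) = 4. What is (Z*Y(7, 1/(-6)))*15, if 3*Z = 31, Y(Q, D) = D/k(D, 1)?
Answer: -155/24 ≈ -6.4583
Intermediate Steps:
Y(Q, D) = D/4
Z = 31/3 (Z = (⅓)*31 = 31/3 ≈ 10.333)
(Z*Y(7, 1/(-6)))*15 = (31*((¼)/(-6))/3)*15 = (31*((¼)*(-⅙))/3)*15 = ((31/3)*(-1/24))*15 = -31/72*15 = -155/24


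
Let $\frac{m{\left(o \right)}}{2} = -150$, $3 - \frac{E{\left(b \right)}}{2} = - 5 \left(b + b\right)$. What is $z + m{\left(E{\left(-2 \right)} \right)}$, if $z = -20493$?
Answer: $-20793$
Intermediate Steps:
$E{\left(b \right)} = 6 + 20 b$ ($E{\left(b \right)} = 6 - 2 \left(- 5 \left(b + b\right)\right) = 6 - 2 \left(- 5 \cdot 2 b\right) = 6 - 2 \left(- 10 b\right) = 6 + 20 b$)
$m{\left(o \right)} = -300$ ($m{\left(o \right)} = 2 \left(-150\right) = -300$)
$z + m{\left(E{\left(-2 \right)} \right)} = -20493 - 300 = -20793$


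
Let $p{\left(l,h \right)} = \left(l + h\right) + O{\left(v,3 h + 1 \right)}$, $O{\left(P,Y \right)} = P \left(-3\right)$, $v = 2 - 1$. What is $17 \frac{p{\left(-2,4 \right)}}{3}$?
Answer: $- \frac{17}{3} \approx -5.6667$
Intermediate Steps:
$v = 1$ ($v = 2 - 1 = 1$)
$O{\left(P,Y \right)} = - 3 P$
$p{\left(l,h \right)} = -3 + h + l$ ($p{\left(l,h \right)} = \left(l + h\right) - 3 = \left(h + l\right) - 3 = -3 + h + l$)
$17 \frac{p{\left(-2,4 \right)}}{3} = 17 \frac{-3 + 4 - 2}{3} = 17 \left(\left(-1\right) \frac{1}{3}\right) = 17 \left(- \frac{1}{3}\right) = - \frac{17}{3}$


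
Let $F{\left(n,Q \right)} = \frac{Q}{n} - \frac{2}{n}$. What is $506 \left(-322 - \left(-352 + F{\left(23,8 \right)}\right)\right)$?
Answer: $15048$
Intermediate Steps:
$F{\left(n,Q \right)} = - \frac{2}{n} + \frac{Q}{n}$
$506 \left(-322 - \left(-352 + F{\left(23,8 \right)}\right)\right) = 506 \left(-322 + \left(352 - \frac{-2 + 8}{23}\right)\right) = 506 \left(-322 + \left(352 - \frac{1}{23} \cdot 6\right)\right) = 506 \left(-322 + \left(352 - \frac{6}{23}\right)\right) = 506 \left(-322 + \frac{8090}{23}\right) = 506 \cdot \frac{684}{23} = 15048$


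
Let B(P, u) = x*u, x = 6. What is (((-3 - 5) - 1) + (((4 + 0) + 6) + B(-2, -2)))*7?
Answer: -77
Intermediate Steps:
B(P, u) = 6*u
(((-3 - 5) - 1) + (((4 + 0) + 6) + B(-2, -2)))*7 = (((-3 - 5) - 1) + (((4 + 0) + 6) + 6*(-2)))*7 = ((-8 - 1) + ((4 + 6) - 12))*7 = (-9 + (10 - 12))*7 = (-9 - 2)*7 = -11*7 = -77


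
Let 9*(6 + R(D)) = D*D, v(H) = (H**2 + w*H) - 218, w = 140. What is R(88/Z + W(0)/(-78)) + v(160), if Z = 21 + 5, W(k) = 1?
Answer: 2616091825/54756 ≈ 47777.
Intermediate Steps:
Z = 26
v(H) = -218 + H**2 + 140*H (v(H) = (H**2 + 140*H) - 218 = -218 + H**2 + 140*H)
R(D) = -6 + D**2/9 (R(D) = -6 + (D*D)/9 = -6 + D**2/9)
R(88/Z + W(0)/(-78)) + v(160) = (-6 + (88/26 + 1/(-78))**2/9) + (-218 + 160**2 + 140*160) = (-6 + (88*(1/26) + 1*(-1/78))**2/9) + (-218 + 25600 + 22400) = (-6 + (44/13 - 1/78)**2/9) + 47782 = (-6 + (263/78)**2/9) + 47782 = (-6 + (1/9)*(69169/6084)) + 47782 = (-6 + 69169/54756) + 47782 = -259367/54756 + 47782 = 2616091825/54756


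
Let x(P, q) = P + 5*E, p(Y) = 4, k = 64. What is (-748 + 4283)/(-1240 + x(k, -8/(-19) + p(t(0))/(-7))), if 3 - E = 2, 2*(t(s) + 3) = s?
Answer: -3535/1171 ≈ -3.0188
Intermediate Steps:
t(s) = -3 + s/2
E = 1 (E = 3 - 1*2 = 3 - 2 = 1)
x(P, q) = 5 + P (x(P, q) = P + 5*1 = P + 5 = 5 + P)
(-748 + 4283)/(-1240 + x(k, -8/(-19) + p(t(0))/(-7))) = (-748 + 4283)/(-1240 + (5 + 64)) = 3535/(-1240 + 69) = 3535/(-1171) = 3535*(-1/1171) = -3535/1171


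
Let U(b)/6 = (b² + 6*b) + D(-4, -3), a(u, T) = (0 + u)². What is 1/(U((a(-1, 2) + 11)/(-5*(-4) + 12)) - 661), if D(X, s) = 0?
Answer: -32/20693 ≈ -0.0015464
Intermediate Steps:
a(u, T) = u²
U(b) = 6*b² + 36*b (U(b) = 6*((b² + 6*b) + 0) = 6*(b² + 6*b) = 6*b² + 36*b)
1/(U((a(-1, 2) + 11)/(-5*(-4) + 12)) - 661) = 1/(6*(((-1)² + 11)/(-5*(-4) + 12))*(6 + ((-1)² + 11)/(-5*(-4) + 12)) - 661) = 1/(6*((1 + 11)/(20 + 12))*(6 + (1 + 11)/(20 + 12)) - 661) = 1/(6*(12/32)*(6 + 12/32) - 661) = 1/(6*(12*(1/32))*(6 + 12*(1/32)) - 661) = 1/(6*(3/8)*(6 + 3/8) - 661) = 1/(6*(3/8)*(51/8) - 661) = 1/(459/32 - 661) = 1/(-20693/32) = -32/20693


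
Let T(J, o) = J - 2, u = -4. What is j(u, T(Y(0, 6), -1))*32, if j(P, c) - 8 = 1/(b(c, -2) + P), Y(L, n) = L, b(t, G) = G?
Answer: 752/3 ≈ 250.67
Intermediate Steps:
T(J, o) = -2 + J
j(P, c) = 8 + 1/(-2 + P)
j(u, T(Y(0, 6), -1))*32 = ((-15 + 8*(-4))/(-2 - 4))*32 = ((-15 - 32)/(-6))*32 = -1/6*(-47)*32 = (47/6)*32 = 752/3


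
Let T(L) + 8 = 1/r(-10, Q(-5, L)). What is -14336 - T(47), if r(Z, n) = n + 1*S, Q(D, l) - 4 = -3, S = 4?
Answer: -71641/5 ≈ -14328.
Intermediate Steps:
Q(D, l) = 1 (Q(D, l) = 4 - 3 = 1)
r(Z, n) = 4 + n (r(Z, n) = n + 1*4 = n + 4 = 4 + n)
T(L) = -39/5 (T(L) = -8 + 1/(4 + 1) = -8 + 1/5 = -8 + ⅕ = -39/5)
-14336 - T(47) = -14336 - 1*(-39/5) = -14336 + 39/5 = -71641/5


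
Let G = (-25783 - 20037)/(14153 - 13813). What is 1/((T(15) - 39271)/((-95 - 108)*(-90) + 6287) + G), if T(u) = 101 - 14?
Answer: -417469/56926215 ≈ -0.0073335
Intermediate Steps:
T(u) = 87
G = -2291/17 (G = -45820/340 = -45820*1/340 = -2291/17 ≈ -134.76)
1/((T(15) - 39271)/((-95 - 108)*(-90) + 6287) + G) = 1/((87 - 39271)/((-95 - 108)*(-90) + 6287) - 2291/17) = 1/(-39184/(-203*(-90) + 6287) - 2291/17) = 1/(-39184/(18270 + 6287) - 2291/17) = 1/(-39184/24557 - 2291/17) = 1/(-56926215/417469) = -417469/56926215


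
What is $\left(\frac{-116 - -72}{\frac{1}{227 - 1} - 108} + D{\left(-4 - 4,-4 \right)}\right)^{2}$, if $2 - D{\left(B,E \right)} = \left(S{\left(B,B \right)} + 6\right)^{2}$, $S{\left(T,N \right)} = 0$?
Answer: $\frac{672226171236}{595701649} \approx 1128.5$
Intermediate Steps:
$D{\left(B,E \right)} = -34$ ($D{\left(B,E \right)} = 2 - \left(0 + 6\right)^{2} = 2 - 6^{2} = 2 - 36 = -34$)
$\left(\frac{-116 - -72}{\frac{1}{227 - 1} - 108} + D{\left(-4 - 4,-4 \right)}\right)^{2} = \left(\frac{-116 - -72}{\frac{1}{227 - 1} - 108} - 34\right)^{2} = \left(\frac{-116 + 72}{\frac{1}{226} - 108} - 34\right)^{2} = \left(- \frac{44}{\frac{1}{226} - 108} - 34\right)^{2} = \left(- \frac{44}{- \frac{24407}{226}} - 34\right)^{2} = \left(\left(-44\right) \left(- \frac{226}{24407}\right) - 34\right)^{2} = \left(\frac{9944}{24407} - 34\right)^{2} = \left(- \frac{819894}{24407}\right)^{2} = \frac{672226171236}{595701649}$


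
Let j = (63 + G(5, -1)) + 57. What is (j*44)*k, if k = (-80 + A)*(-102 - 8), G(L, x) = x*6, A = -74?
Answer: 84971040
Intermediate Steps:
G(L, x) = 6*x
k = 16940 (k = (-80 - 74)*(-102 - 8) = -154*(-110) = 16940)
j = 114 (j = (63 + 6*(-1)) + 57 = (63 - 6) + 57 = 57 + 57 = 114)
(j*44)*k = (114*44)*16940 = 5016*16940 = 84971040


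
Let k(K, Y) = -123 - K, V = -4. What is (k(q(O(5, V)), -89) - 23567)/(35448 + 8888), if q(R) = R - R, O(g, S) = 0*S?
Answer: -11845/22168 ≈ -0.53433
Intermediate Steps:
O(g, S) = 0
q(R) = 0
(k(q(O(5, V)), -89) - 23567)/(35448 + 8888) = ((-123 - 1*0) - 23567)/(35448 + 8888) = ((-123 + 0) - 23567)/44336 = (-123 - 23567)*(1/44336) = -23690*1/44336 = -11845/22168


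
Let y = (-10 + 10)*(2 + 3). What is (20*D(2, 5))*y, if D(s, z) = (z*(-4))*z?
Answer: 0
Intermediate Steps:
D(s, z) = -4*z² (D(s, z) = (-4*z)*z = -4*z²)
y = 0 (y = 0*5 = 0)
(20*D(2, 5))*y = (20*(-4*5²))*0 = (20*(-4*25))*0 = (20*(-100))*0 = -2000*0 = 0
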